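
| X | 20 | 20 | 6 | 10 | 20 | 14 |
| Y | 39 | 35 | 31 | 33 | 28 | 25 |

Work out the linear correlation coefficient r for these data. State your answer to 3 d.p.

0.272

n = 6, ΣX = 90, ΣY = 191, ΣX² = 1532, ΣY² = 6205, ΣXY = 2906
nΣXY − ΣXΣY = 17436 − 17190 = 246
nΣX² − (ΣX)² = 9192 − 8100 = 1092; nΣY² − (ΣY)² = 37230 − 36481 = 749
r = 246 / √(1092 × 749) = 246 / 904.3827 ≈ 0.272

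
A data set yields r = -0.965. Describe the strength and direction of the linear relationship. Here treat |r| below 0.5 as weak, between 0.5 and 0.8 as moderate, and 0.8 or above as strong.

r = -0.965 < 0 so the relationship is negative.
|r| = 0.965, which falls in the strong range.

strong negative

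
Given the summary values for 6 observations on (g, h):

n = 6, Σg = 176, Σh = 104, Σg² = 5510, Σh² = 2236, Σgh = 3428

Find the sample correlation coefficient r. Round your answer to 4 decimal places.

0.9726

r = (nΣgh − ΣgΣh) / √[(nΣg² − (Σg)²)(nΣh² − (Σh)²)]
Numerator: 6×3428 − 176×104 = 2264
Denominator: √[(33060 − 30976)(13416 − 10816)] = √[2084 × 2600] = 2327.7457
r = 2264 / 2327.7457 ≈ 0.9726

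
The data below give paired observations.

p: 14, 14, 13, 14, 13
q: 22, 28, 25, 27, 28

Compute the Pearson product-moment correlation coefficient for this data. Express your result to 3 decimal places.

-0.179

n = 5, Σp = 68, Σq = 130, Σp² = 926, Σq² = 3406, Σpq = 1767
nΣpq − ΣpΣq = 8835 − 8840 = -5
nΣp² − (Σp)² = 4630 − 4624 = 6; nΣq² − (Σq)² = 17030 − 16900 = 130
r = -5 / √(6 × 130) = -5 / 27.9285 ≈ -0.179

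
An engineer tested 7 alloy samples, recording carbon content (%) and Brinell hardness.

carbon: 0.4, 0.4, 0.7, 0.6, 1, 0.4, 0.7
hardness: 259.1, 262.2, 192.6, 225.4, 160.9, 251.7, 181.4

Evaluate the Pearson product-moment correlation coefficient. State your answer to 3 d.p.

-0.961

n = 7, Σx = 4.2, Σy = 1533.3, Σx² = 2.82, Σy² = 345929.23, Σxy = 867.14
nΣxy − ΣxΣy = 6069.98 − 6439.86 = -369.88
nΣx² − (Σx)² = 19.74 − 17.64 = 2.1; nΣy² − (Σy)² = 2421504.61 − 2351008.89 = 70495.72
r = -369.88 / √(2.1 × 70495.72) = -369.88 / 384.7610 ≈ -0.961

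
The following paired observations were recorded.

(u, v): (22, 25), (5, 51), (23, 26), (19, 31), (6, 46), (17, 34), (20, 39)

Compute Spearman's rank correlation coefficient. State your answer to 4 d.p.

-0.8571

Rank u: 6, 1, 7, 4, 2, 3, 5
Rank v: 1, 7, 2, 3, 6, 4, 5
d = rank(u) − rank(v): 5, -6, 5, 1, -4, -1, 0; Σd² = 104
ρ = 1 − 6Σd² / [n(n²−1)] = 1 − 6×104 / (7×48) = 1 − 624/336 ≈ -0.8571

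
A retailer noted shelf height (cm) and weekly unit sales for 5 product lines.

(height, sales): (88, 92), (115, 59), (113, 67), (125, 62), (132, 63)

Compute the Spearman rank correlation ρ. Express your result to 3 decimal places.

Rank height: 1, 3, 2, 4, 5
Rank sales: 5, 1, 4, 2, 3
d = rank(height) − rank(sales): -4, 2, -2, 2, 2; Σd² = 32
ρ = 1 − 6Σd² / [n(n²−1)] = 1 − 6×32 / (5×24) = 1 − 192/120 ≈ -0.600

-0.600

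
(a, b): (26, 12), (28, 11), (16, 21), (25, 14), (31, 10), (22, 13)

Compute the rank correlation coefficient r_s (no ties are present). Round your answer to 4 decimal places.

-0.9429

Rank a: 4, 5, 1, 3, 6, 2
Rank b: 3, 2, 6, 5, 1, 4
d = rank(a) − rank(b): 1, 3, -5, -2, 5, -2; Σd² = 68
ρ = 1 − 6Σd² / [n(n²−1)] = 1 − 6×68 / (6×35) = 1 − 408/210 ≈ -0.9429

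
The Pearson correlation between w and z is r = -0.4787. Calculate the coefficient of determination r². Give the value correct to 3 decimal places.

0.229

r² = (-0.4787)² = 0.229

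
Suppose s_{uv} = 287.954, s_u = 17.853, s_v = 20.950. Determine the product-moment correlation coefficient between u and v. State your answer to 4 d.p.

r = Cov(u,v) / (s_u · s_v) = 287.954 / (17.853 × 20.950)
  = 287.954 / 374.0204 ≈ 0.7699

0.7699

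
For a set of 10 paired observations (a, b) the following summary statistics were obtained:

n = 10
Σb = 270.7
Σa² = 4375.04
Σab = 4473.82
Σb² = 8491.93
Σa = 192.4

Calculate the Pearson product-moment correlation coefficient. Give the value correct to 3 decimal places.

-0.830

r = (nΣab − ΣaΣb) / √[(nΣa² − (Σa)²)(nΣb² − (Σb)²)]
Numerator: 10×4473.82 − 192.4×270.7 = -7344.48
Denominator: √[(43750.4 − 37017.76)(84919.3 − 73278.49)] = √[6732.64 × 11640.81] = 8852.8743
r = -7344.48 / 8852.8743 ≈ -0.830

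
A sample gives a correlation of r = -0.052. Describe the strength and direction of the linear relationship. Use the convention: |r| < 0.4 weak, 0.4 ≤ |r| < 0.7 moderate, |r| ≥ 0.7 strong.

r = -0.052 < 0 so the relationship is negative.
|r| = 0.052, which falls in the weak range.

weak negative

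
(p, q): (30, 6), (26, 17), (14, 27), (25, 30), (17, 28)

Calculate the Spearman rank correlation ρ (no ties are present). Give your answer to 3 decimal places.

Rank p: 5, 4, 1, 3, 2
Rank q: 1, 2, 3, 5, 4
d = rank(p) − rank(q): 4, 2, -2, -2, -2; Σd² = 32
ρ = 1 − 6Σd² / [n(n²−1)] = 1 − 6×32 / (5×24) = 1 − 192/120 ≈ -0.600

-0.600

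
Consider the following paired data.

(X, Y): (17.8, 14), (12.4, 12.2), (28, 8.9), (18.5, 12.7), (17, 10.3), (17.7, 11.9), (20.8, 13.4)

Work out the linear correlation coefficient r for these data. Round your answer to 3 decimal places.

n = 7, ΣX = 132.2, ΣY = 83.4, ΣX² = 2631.78, ΣY² = 1012.6, ΣXY = 1549.08
nΣXY − ΣXΣY = 10843.56 − 11025.48 = -181.92
nΣX² − (ΣX)² = 18422.46 − 17476.84 = 945.62; nΣY² − (ΣY)² = 7088.2 − 6955.56 = 132.64
r = -181.92 / √(945.62 × 132.64) = -181.92 / 354.1568 ≈ -0.514

-0.514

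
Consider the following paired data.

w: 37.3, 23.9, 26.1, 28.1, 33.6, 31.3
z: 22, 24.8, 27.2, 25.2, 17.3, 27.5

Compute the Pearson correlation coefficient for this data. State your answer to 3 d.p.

n = 6, Σw = 180.3, Σz = 144, Σw² = 5541.97, Σz² = 3529.46, Σwz = 4273.39
nΣwz − ΣwΣz = 25640.34 − 25963.2 = -322.86
nΣw² − (Σw)² = 33251.82 − 32508.09 = 743.73; nΣz² − (Σz)² = 21176.76 − 20736 = 440.76
r = -322.86 / √(743.73 × 440.76) = -322.86 / 572.5438 ≈ -0.564

-0.564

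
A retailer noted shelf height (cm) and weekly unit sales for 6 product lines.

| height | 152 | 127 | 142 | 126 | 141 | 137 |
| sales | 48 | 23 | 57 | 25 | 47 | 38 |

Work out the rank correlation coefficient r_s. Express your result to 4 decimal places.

0.8857

Rank height: 6, 2, 5, 1, 4, 3
Rank sales: 5, 1, 6, 2, 4, 3
d = rank(height) − rank(sales): 1, 1, -1, -1, 0, 0; Σd² = 4
ρ = 1 − 6Σd² / [n(n²−1)] = 1 − 6×4 / (6×35) = 1 − 24/210 ≈ 0.8857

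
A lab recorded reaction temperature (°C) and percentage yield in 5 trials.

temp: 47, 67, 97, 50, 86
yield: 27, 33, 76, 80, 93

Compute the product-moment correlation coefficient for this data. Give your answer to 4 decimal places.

0.5384

n = 5, Σx = 347, Σy = 309, Σx² = 26003, Σy² = 22643, Σxy = 22850
nΣxy − ΣxΣy = 114250 − 107223 = 7027
nΣx² − (Σx)² = 130015 − 120409 = 9606; nΣy² − (Σy)² = 113215 − 95481 = 17734
r = 7027 / √(9606 × 17734) = 7027 / 13051.9272 ≈ 0.5384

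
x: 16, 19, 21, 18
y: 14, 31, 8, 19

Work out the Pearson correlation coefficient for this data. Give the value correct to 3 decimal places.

n = 4, Σx = 74, Σy = 72, Σx² = 1382, Σy² = 1582, Σxy = 1323
nΣxy − ΣxΣy = 5292 − 5328 = -36
nΣx² − (Σx)² = 5528 − 5476 = 52; nΣy² − (Σy)² = 6328 − 5184 = 1144
r = -36 / √(52 × 1144) = -36 / 243.9016 ≈ -0.148

-0.148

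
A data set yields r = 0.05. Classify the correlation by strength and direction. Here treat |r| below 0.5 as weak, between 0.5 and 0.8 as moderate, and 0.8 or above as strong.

weak positive

r = 0.05 > 0 so the relationship is positive.
|r| = 0.05, which falls in the weak range.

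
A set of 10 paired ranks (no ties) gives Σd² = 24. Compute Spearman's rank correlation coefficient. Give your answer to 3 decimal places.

0.855

ρ = 1 − 6Σd² / [n(n²−1)] = 1 − 6×24 / (10×99)
  = 1 − 144/990 = 1 − 0.1455 ≈ 0.855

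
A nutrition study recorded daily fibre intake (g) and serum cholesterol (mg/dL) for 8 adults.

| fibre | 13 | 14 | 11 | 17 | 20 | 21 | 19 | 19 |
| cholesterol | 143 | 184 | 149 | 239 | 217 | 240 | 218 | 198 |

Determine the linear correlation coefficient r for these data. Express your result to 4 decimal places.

n = 8, Σx = 134, Σy = 1588, Σx² = 2338, Σy² = 325044, Σxy = 27421
nΣxy − ΣxΣy = 219368 − 212792 = 6576
nΣx² − (Σx)² = 18704 − 17956 = 748; nΣy² − (Σy)² = 2600352 − 2521744 = 78608
r = 6576 / √(748 × 78608) = 6576 / 7668.0365 ≈ 0.8576

0.8576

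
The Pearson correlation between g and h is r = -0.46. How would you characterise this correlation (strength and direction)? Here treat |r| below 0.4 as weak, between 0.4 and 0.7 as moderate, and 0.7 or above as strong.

moderate negative

r = -0.46 < 0 so the relationship is negative.
|r| = 0.46, which falls in the moderate range.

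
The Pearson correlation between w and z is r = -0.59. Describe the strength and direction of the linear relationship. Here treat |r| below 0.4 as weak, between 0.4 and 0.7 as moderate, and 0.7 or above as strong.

r = -0.59 < 0 so the relationship is negative.
|r| = 0.59, which falls in the moderate range.

moderate negative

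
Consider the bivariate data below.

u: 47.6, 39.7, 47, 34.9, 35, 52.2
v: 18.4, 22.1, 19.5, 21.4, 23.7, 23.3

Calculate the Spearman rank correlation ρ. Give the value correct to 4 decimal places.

-0.2000

Rank u: 5, 3, 4, 1, 2, 6
Rank v: 1, 4, 2, 3, 6, 5
d = rank(u) − rank(v): 4, -1, 2, -2, -4, 1; Σd² = 42
ρ = 1 − 6Σd² / [n(n²−1)] = 1 − 6×42 / (6×35) = 1 − 252/210 ≈ -0.2000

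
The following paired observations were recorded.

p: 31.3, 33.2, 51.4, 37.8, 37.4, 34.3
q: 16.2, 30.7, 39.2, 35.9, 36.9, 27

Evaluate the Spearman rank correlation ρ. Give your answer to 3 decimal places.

0.886

Rank p: 1, 2, 6, 5, 4, 3
Rank q: 1, 3, 6, 4, 5, 2
d = rank(p) − rank(q): 0, -1, 0, 1, -1, 1; Σd² = 4
ρ = 1 − 6Σd² / [n(n²−1)] = 1 − 6×4 / (6×35) = 1 − 24/210 ≈ 0.886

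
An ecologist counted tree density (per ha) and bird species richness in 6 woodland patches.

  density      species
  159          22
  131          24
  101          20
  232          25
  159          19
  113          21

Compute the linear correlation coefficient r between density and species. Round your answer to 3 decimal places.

0.580

n = 6, Σx = 895, Σy = 131, Σx² = 144517, Σy² = 2887, Σxy = 19856
nΣxy − ΣxΣy = 119136 − 117245 = 1891
nΣx² − (Σx)² = 867102 − 801025 = 66077; nΣy² − (Σy)² = 17322 − 17161 = 161
r = 1891 / √(66077 × 161) = 1891 / 3261.6556 ≈ 0.580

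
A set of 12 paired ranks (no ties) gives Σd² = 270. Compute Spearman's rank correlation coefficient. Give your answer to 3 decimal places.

0.056

ρ = 1 − 6Σd² / [n(n²−1)] = 1 − 6×270 / (12×143)
  = 1 − 1620/1716 = 1 − 0.9441 ≈ 0.056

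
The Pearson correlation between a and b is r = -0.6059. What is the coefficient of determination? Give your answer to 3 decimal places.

0.367

r² = (-0.6059)² = 0.367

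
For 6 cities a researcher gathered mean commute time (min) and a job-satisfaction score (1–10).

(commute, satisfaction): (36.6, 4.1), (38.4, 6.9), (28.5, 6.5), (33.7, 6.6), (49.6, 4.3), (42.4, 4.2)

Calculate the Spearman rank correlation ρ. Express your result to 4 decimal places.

Rank commute: 3, 4, 1, 2, 6, 5
Rank satisfaction: 1, 6, 4, 5, 3, 2
d = rank(commute) − rank(satisfaction): 2, -2, -3, -3, 3, 3; Σd² = 44
ρ = 1 − 6Σd² / [n(n²−1)] = 1 − 6×44 / (6×35) = 1 − 264/210 ≈ -0.2571

-0.2571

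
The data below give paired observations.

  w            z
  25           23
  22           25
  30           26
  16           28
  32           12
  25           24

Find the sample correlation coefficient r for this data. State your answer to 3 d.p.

-0.698

n = 6, Σw = 150, Σz = 138, Σw² = 3914, Σz² = 3334, Σwz = 3337
nΣwz − ΣwΣz = 20022 − 20700 = -678
nΣw² − (Σw)² = 23484 − 22500 = 984; nΣz² − (Σz)² = 20004 − 19044 = 960
r = -678 / √(984 × 960) = -678 / 971.9259 ≈ -0.698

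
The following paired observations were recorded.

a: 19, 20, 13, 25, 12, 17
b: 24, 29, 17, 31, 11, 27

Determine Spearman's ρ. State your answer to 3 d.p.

0.943

Rank a: 4, 5, 2, 6, 1, 3
Rank b: 3, 5, 2, 6, 1, 4
d = rank(a) − rank(b): 1, 0, 0, 0, 0, -1; Σd² = 2
ρ = 1 − 6Σd² / [n(n²−1)] = 1 − 6×2 / (6×35) = 1 − 12/210 ≈ 0.943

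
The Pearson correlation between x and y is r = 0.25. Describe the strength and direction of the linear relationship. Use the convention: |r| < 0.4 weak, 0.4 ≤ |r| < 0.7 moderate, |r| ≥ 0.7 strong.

r = 0.25 > 0 so the relationship is positive.
|r| = 0.25, which falls in the weak range.

weak positive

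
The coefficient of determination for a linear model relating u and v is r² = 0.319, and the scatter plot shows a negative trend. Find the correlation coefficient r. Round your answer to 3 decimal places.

-0.565

|r| = √0.319 = 0.565
The association is negative, so r = −0.565.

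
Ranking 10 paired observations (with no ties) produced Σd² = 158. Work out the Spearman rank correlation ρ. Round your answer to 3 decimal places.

0.042

ρ = 1 − 6Σd² / [n(n²−1)] = 1 − 6×158 / (10×99)
  = 1 − 948/990 = 1 − 0.9576 ≈ 0.042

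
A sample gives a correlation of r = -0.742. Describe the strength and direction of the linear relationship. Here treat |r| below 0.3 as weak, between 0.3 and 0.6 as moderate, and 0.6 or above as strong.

strong negative

r = -0.742 < 0 so the relationship is negative.
|r| = 0.742, which falls in the strong range.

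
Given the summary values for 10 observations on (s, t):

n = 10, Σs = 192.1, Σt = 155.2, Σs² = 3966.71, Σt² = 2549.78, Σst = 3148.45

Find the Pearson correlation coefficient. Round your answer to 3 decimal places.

0.846

r = (nΣst − ΣsΣt) / √[(nΣs² − (Σs)²)(nΣt² − (Σt)²)]
Numerator: 10×3148.45 − 192.1×155.2 = 1670.58
Denominator: √[(39667.1 − 36902.41)(25497.8 − 24087.04)] = √[2764.69 × 1410.76] = 1974.9213
r = 1670.58 / 1974.9213 ≈ 0.846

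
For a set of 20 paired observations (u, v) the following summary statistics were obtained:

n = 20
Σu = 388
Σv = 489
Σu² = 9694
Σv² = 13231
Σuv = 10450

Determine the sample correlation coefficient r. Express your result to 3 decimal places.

r = (nΣuv − ΣuΣv) / √[(nΣu² − (Σu)²)(nΣv² − (Σv)²)]
Numerator: 20×10450 − 388×489 = 19268
Denominator: √[(193880 − 150544)(264620 − 239121)] = √[43336 × 25499] = 33241.9113
r = 19268 / 33241.9113 ≈ 0.580

0.580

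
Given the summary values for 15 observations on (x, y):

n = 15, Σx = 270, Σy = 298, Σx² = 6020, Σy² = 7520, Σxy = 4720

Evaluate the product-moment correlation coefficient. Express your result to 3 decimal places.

r = (nΣxy − ΣxΣy) / √[(nΣx² − (Σx)²)(nΣy² − (Σy)²)]
Numerator: 15×4720 − 270×298 = -9660
Denominator: √[(90300 − 72900)(112800 − 88804)] = √[17400 × 23996] = 20433.5606
r = -9660 / 20433.5606 ≈ -0.473

-0.473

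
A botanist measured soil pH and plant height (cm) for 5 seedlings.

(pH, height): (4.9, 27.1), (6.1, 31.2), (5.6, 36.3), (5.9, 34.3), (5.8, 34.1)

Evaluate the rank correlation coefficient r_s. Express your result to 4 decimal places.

Rank pH: 1, 5, 2, 4, 3
Rank height: 1, 2, 5, 4, 3
d = rank(pH) − rank(height): 0, 3, -3, 0, 0; Σd² = 18
ρ = 1 − 6Σd² / [n(n²−1)] = 1 − 6×18 / (5×24) = 1 − 108/120 ≈ 0.1000

0.1000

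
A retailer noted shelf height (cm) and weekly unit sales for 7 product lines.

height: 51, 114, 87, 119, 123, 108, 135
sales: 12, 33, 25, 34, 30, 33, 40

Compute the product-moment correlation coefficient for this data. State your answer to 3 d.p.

n = 7, Σx = 737, Σy = 207, Σx² = 82345, Σy² = 6603, Σxy = 23249
nΣxy − ΣxΣy = 162743 − 152559 = 10184
nΣx² − (Σx)² = 576415 − 543169 = 33246; nΣy² − (Σy)² = 46221 − 42849 = 3372
r = 10184 / √(33246 × 3372) = 10184 / 10587.9890 ≈ 0.962

0.962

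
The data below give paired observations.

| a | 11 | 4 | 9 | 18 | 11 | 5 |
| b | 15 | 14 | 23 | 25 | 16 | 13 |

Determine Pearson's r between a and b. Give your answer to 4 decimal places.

0.7408

n = 6, Σa = 58, Σb = 106, Σa² = 688, Σb² = 2000, Σab = 1119
nΣab − ΣaΣb = 6714 − 6148 = 566
nΣa² − (Σa)² = 4128 − 3364 = 764; nΣb² − (Σb)² = 12000 − 11236 = 764
r = 566 / √(764 × 764) = 566 / 764.0000 ≈ 0.7408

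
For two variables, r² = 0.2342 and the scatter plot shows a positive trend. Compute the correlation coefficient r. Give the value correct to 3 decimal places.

|r| = √0.2342 = 0.484
The association is positive, so r = 0.484.

0.484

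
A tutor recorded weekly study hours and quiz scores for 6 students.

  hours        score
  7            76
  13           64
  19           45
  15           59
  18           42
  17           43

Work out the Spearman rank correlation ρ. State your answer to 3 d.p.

Rank hours: 1, 2, 6, 3, 5, 4
Rank score: 6, 5, 3, 4, 1, 2
d = rank(hours) − rank(score): -5, -3, 3, -1, 4, 2; Σd² = 64
ρ = 1 − 6Σd² / [n(n²−1)] = 1 − 6×64 / (6×35) = 1 − 384/210 ≈ -0.829

-0.829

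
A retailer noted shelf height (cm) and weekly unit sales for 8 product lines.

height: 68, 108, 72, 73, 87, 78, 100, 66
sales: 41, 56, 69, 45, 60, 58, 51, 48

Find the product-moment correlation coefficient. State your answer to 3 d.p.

n = 8, Σx = 652, Σy = 428, Σx² = 54810, Σy² = 23472, Σxy = 35101
nΣxy − ΣxΣy = 280808 − 279056 = 1752
nΣx² − (Σx)² = 438480 − 425104 = 13376; nΣy² − (Σy)² = 187776 − 183184 = 4592
r = 1752 / √(13376 × 4592) = 1752 / 7837.2567 ≈ 0.224

0.224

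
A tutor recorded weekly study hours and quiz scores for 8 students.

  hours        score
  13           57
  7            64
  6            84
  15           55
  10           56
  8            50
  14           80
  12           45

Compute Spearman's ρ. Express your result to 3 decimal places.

Rank hours: 6, 2, 1, 8, 4, 3, 7, 5
Rank score: 5, 6, 8, 3, 4, 2, 7, 1
d = rank(hours) − rank(score): 1, -4, -7, 5, 0, 1, 0, 4; Σd² = 108
ρ = 1 − 6Σd² / [n(n²−1)] = 1 − 6×108 / (8×63) = 1 − 648/504 ≈ -0.286

-0.286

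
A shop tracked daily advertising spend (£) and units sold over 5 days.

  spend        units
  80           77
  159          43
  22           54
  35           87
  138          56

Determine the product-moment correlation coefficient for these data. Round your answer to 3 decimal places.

n = 5, Σx = 434, Σy = 317, Σx² = 52434, Σy² = 21399, Σxy = 24958
nΣxy − ΣxΣy = 124790 − 137578 = -12788
nΣx² − (Σx)² = 262170 − 188356 = 73814; nΣy² − (Σy)² = 106995 − 100489 = 6506
r = -12788 / √(73814 × 6506) = -12788 / 21914.2393 ≈ -0.584

-0.584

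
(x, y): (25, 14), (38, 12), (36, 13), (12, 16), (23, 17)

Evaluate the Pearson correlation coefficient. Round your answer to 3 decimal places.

n = 5, Σx = 134, Σy = 72, Σx² = 4038, Σy² = 1054, Σxy = 1857
nΣxy − ΣxΣy = 9285 − 9648 = -363
nΣx² − (Σx)² = 20190 − 17956 = 2234; nΣy² − (Σy)² = 5270 − 5184 = 86
r = -363 / √(2234 × 86) = -363 / 438.3195 ≈ -0.828

-0.828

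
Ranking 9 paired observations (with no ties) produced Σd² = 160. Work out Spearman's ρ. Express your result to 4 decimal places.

-0.3333

ρ = 1 − 6Σd² / [n(n²−1)] = 1 − 6×160 / (9×80)
  = 1 − 960/720 = 1 − 1.33333 ≈ -0.3333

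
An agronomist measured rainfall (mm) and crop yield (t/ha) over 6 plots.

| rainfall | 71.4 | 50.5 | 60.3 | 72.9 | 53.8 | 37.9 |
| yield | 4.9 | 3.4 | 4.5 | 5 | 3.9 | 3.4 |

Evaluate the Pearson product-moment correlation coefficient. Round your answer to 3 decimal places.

0.947

n = 6, Σx = 346.8, Σy = 25.1, Σx² = 20929.56, Σy² = 107.59, Σxy = 1496.09
nΣxy − ΣxΣy = 8976.54 − 8704.68 = 271.86
nΣx² − (Σx)² = 125577.36 − 120270.24 = 5307.12; nΣy² − (Σy)² = 645.54 − 630.01 = 15.53
r = 271.86 / √(5307.12 × 15.53) = 271.86 / 287.0881 ≈ 0.947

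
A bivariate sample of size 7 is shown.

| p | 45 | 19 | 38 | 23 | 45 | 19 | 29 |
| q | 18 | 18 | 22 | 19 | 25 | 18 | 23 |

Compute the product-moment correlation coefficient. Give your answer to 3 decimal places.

0.530

n = 7, Σp = 218, Σq = 143, Σp² = 7586, Σq² = 2971, Σpq = 4559
nΣpq − ΣpΣq = 31913 − 31174 = 739
nΣp² − (Σp)² = 53102 − 47524 = 5578; nΣq² − (Σq)² = 20797 − 20449 = 348
r = 739 / √(5578 × 348) = 739 / 1393.2494 ≈ 0.530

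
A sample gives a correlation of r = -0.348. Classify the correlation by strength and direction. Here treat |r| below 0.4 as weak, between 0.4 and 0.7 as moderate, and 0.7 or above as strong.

r = -0.348 < 0 so the relationship is negative.
|r| = 0.348, which falls in the weak range.

weak negative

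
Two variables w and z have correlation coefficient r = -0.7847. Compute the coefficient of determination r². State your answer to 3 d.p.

0.616

r² = (-0.7847)² = 0.616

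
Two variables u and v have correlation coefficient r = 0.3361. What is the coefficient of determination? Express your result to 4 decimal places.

0.1130

r² = (0.3361)² = 0.1130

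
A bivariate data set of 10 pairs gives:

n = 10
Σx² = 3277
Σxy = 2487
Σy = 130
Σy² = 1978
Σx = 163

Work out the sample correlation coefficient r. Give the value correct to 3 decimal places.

r = (nΣxy − ΣxΣy) / √[(nΣx² − (Σx)²)(nΣy² − (Σy)²)]
Numerator: 10×2487 − 163×130 = 3680
Denominator: √[(32770 − 26569)(19780 − 16900)] = √[6201 × 2880] = 4225.9768
r = 3680 / 4225.9768 ≈ 0.871

0.871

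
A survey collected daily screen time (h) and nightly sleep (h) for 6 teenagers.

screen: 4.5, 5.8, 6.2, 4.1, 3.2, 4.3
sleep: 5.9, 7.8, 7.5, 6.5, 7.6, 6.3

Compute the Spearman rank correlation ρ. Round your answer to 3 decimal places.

Rank screen: 4, 5, 6, 2, 1, 3
Rank sleep: 1, 6, 4, 3, 5, 2
d = rank(screen) − rank(sleep): 3, -1, 2, -1, -4, 1; Σd² = 32
ρ = 1 − 6Σd² / [n(n²−1)] = 1 − 6×32 / (6×35) = 1 − 192/210 ≈ 0.086

0.086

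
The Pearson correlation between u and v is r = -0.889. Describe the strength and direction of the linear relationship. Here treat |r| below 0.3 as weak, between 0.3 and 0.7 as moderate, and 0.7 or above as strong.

r = -0.889 < 0 so the relationship is negative.
|r| = 0.889, which falls in the strong range.

strong negative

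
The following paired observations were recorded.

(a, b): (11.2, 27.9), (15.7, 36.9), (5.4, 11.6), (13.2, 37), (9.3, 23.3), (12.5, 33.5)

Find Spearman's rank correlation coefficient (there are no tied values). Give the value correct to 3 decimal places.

0.943

Rank a: 3, 6, 1, 5, 2, 4
Rank b: 3, 5, 1, 6, 2, 4
d = rank(a) − rank(b): 0, 1, 0, -1, 0, 0; Σd² = 2
ρ = 1 − 6Σd² / [n(n²−1)] = 1 − 6×2 / (6×35) = 1 − 12/210 ≈ 0.943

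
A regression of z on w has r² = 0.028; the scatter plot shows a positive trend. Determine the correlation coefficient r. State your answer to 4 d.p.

0.1673

|r| = √0.028 = 0.1673
The association is positive, so r = 0.1673.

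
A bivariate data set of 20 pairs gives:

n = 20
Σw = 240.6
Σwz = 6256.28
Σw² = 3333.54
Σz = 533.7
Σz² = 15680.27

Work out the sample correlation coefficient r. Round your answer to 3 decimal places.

-0.207

r = (nΣwz − ΣwΣz) / √[(nΣw² − (Σw)²)(nΣz² − (Σz)²)]
Numerator: 20×6256.28 − 240.6×533.7 = -3282.62
Denominator: √[(66670.8 − 57888.36)(313605.4 − 284835.69)] = √[8782.44 × 28769.71] = 15895.5419
r = -3282.62 / 15895.5419 ≈ -0.207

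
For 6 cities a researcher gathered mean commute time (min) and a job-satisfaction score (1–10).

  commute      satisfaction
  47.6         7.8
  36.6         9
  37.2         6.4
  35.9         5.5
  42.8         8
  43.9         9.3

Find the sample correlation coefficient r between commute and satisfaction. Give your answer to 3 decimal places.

0.460

n = 6, Σx = 244, Σy = 46, Σx² = 10037.02, Σy² = 363.54, Σxy = 1886.88
nΣxy − ΣxΣy = 11321.28 − 11224 = 97.28
nΣx² − (Σx)² = 60222.12 − 59536 = 686.12; nΣy² − (Σy)² = 2181.24 − 2116 = 65.24
r = 97.28 / √(686.12 × 65.24) = 97.28 / 211.5714 ≈ 0.460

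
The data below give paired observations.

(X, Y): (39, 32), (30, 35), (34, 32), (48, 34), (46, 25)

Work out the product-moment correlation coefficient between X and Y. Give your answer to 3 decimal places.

-0.477

n = 5, ΣX = 197, ΣY = 158, ΣX² = 7997, ΣY² = 5054, ΣXY = 6168
nΣXY − ΣXΣY = 30840 − 31126 = -286
nΣX² − (ΣX)² = 39985 − 38809 = 1176; nΣY² − (ΣY)² = 25270 − 24964 = 306
r = -286 / √(1176 × 306) = -286 / 599.8800 ≈ -0.477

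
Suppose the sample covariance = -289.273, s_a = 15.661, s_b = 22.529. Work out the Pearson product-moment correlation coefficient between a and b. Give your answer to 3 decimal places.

r = Cov(a,b) / (s_a · s_b) = -289.273 / (15.661 × 22.529)
  = -289.273 / 352.8267 ≈ -0.820

-0.820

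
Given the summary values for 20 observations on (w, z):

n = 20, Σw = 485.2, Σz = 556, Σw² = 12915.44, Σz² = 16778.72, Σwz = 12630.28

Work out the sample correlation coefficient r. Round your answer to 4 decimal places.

-0.6978

r = (nΣwz − ΣwΣz) / √[(nΣw² − (Σw)²)(nΣz² − (Σz)²)]
Numerator: 20×12630.28 − 485.2×556 = -17165.6
Denominator: √[(258308.8 − 235419.04)(335574.4 − 309136)] = √[22889.76 × 26438.4] = 24600.1754
r = -17165.6 / 24600.1754 ≈ -0.6978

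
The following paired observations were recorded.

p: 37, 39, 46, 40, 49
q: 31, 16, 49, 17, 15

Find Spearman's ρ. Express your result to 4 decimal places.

Rank p: 1, 2, 4, 3, 5
Rank q: 4, 2, 5, 3, 1
d = rank(p) − rank(q): -3, 0, -1, 0, 4; Σd² = 26
ρ = 1 − 6Σd² / [n(n²−1)] = 1 − 6×26 / (5×24) = 1 − 156/120 ≈ -0.3000

-0.3000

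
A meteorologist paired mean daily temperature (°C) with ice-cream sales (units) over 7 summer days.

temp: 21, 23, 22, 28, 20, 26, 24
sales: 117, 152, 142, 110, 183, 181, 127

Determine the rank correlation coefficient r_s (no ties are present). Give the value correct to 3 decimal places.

Rank temp: 2, 4, 3, 7, 1, 6, 5
Rank sales: 2, 5, 4, 1, 7, 6, 3
d = rank(temp) − rank(sales): 0, -1, -1, 6, -6, 0, 2; Σd² = 78
ρ = 1 − 6Σd² / [n(n²−1)] = 1 − 6×78 / (7×48) = 1 − 468/336 ≈ -0.393

-0.393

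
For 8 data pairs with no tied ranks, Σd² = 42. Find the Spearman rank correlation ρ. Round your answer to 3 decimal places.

0.500

ρ = 1 − 6Σd² / [n(n²−1)] = 1 − 6×42 / (8×63)
  = 1 − 252/504 = 1 − 0.5000 ≈ 0.500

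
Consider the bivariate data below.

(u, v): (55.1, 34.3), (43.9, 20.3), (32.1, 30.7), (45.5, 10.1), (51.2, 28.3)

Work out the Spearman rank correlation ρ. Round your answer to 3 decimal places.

0.300

Rank u: 5, 2, 1, 3, 4
Rank v: 5, 2, 4, 1, 3
d = rank(u) − rank(v): 0, 0, -3, 2, 1; Σd² = 14
ρ = 1 − 6Σd² / [n(n²−1)] = 1 − 6×14 / (5×24) = 1 − 84/120 ≈ 0.300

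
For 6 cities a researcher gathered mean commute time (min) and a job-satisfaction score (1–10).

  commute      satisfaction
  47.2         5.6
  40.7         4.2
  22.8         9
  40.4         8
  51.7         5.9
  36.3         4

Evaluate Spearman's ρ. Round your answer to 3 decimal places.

-0.200

Rank commute: 5, 4, 1, 3, 6, 2
Rank satisfaction: 3, 2, 6, 5, 4, 1
d = rank(commute) − rank(satisfaction): 2, 2, -5, -2, 2, 1; Σd² = 42
ρ = 1 − 6Σd² / [n(n²−1)] = 1 − 6×42 / (6×35) = 1 − 252/210 ≈ -0.200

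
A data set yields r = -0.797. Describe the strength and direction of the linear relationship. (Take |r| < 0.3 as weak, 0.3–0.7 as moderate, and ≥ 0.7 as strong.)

strong negative

r = -0.797 < 0 so the relationship is negative.
|r| = 0.797, which falls in the strong range.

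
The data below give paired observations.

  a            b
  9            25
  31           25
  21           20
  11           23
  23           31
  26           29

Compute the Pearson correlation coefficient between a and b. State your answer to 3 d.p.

0.318

n = 6, Σa = 121, Σb = 153, Σa² = 2809, Σb² = 3981, Σab = 3140
nΣab − ΣaΣb = 18840 − 18513 = 327
nΣa² − (Σa)² = 16854 − 14641 = 2213; nΣb² − (Σb)² = 23886 − 23409 = 477
r = 327 / √(2213 × 477) = 327 / 1027.4244 ≈ 0.318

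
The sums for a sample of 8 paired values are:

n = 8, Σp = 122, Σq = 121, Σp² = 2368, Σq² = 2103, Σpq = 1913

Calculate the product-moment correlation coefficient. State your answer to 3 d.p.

r = (nΣpq − ΣpΣq) / √[(nΣp² − (Σp)²)(nΣq² − (Σq)²)]
Numerator: 8×1913 − 122×121 = 542
Denominator: √[(18944 − 14884)(16824 − 14641)] = √[4060 × 2183] = 2977.0757
r = 542 / 2977.0757 ≈ 0.182

0.182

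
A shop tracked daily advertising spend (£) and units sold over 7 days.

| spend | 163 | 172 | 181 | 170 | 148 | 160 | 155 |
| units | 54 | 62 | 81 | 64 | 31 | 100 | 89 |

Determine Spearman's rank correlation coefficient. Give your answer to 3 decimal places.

0.107

Rank spend: 4, 6, 7, 5, 1, 3, 2
Rank units: 2, 3, 5, 4, 1, 7, 6
d = rank(spend) − rank(units): 2, 3, 2, 1, 0, -4, -4; Σd² = 50
ρ = 1 − 6Σd² / [n(n²−1)] = 1 − 6×50 / (7×48) = 1 − 300/336 ≈ 0.107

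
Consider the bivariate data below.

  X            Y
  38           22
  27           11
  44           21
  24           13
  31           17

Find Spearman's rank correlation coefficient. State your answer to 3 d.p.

0.800

Rank X: 4, 2, 5, 1, 3
Rank Y: 5, 1, 4, 2, 3
d = rank(X) − rank(Y): -1, 1, 1, -1, 0; Σd² = 4
ρ = 1 − 6Σd² / [n(n²−1)] = 1 − 6×4 / (5×24) = 1 − 24/120 ≈ 0.800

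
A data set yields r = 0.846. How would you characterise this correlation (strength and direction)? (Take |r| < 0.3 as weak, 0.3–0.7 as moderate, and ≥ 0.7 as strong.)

strong positive

r = 0.846 > 0 so the relationship is positive.
|r| = 0.846, which falls in the strong range.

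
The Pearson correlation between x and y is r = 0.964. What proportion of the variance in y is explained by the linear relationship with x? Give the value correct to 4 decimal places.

0.9293

r² = (0.964)² = 0.9293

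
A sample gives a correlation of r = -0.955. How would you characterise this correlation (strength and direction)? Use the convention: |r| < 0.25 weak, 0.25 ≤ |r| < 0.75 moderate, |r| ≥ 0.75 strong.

r = -0.955 < 0 so the relationship is negative.
|r| = 0.955, which falls in the strong range.

strong negative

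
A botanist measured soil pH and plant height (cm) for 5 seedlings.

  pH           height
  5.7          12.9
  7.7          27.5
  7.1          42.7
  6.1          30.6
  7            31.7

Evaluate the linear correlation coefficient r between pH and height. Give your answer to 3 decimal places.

0.576

n = 5, Σx = 33.6, Σy = 145.4, Σx² = 228.4, Σy² = 4687.2, Σxy = 997.01
nΣxy − ΣxΣy = 4985.05 − 4885.44 = 99.61
nΣx² − (Σx)² = 1142 − 1128.96 = 13.04; nΣy² − (Σy)² = 23436 − 21141.16 = 2294.84
r = 99.61 / √(13.04 × 2294.84) = 99.61 / 172.9876 ≈ 0.576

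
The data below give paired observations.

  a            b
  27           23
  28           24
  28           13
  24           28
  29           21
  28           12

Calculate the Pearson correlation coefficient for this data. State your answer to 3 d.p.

-0.598

n = 6, Σa = 164, Σb = 121, Σa² = 4498, Σb² = 2643, Σab = 3274
nΣab − ΣaΣb = 19644 − 19844 = -200
nΣa² − (Σa)² = 26988 − 26896 = 92; nΣb² − (Σb)² = 15858 − 14641 = 1217
r = -200 / √(92 × 1217) = -200 / 334.6102 ≈ -0.598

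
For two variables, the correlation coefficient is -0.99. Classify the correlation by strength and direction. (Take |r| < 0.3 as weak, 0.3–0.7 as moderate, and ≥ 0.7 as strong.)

r = -0.99 < 0 so the relationship is negative.
|r| = 0.99, which falls in the strong range.

strong negative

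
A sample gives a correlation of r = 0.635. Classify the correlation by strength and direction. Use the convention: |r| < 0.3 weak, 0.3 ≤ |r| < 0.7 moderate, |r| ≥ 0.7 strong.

r = 0.635 > 0 so the relationship is positive.
|r| = 0.635, which falls in the moderate range.

moderate positive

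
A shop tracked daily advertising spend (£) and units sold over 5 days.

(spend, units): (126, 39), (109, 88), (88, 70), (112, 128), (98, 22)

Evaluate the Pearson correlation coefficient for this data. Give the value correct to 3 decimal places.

n = 5, Σx = 533, Σy = 347, Σx² = 57649, Σy² = 31033, Σxy = 37158
nΣxy − ΣxΣy = 185790 − 184951 = 839
nΣx² − (Σx)² = 288245 − 284089 = 4156; nΣy² − (Σy)² = 155165 − 120409 = 34756
r = 839 / √(4156 × 34756) = 839 / 12018.5663 ≈ 0.070

0.070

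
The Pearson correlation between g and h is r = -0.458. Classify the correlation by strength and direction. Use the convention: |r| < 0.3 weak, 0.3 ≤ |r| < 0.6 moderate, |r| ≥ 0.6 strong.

moderate negative

r = -0.458 < 0 so the relationship is negative.
|r| = 0.458, which falls in the moderate range.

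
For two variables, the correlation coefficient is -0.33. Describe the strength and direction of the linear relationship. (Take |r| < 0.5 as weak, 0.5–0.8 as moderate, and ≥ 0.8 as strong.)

weak negative

r = -0.33 < 0 so the relationship is negative.
|r| = 0.33, which falls in the weak range.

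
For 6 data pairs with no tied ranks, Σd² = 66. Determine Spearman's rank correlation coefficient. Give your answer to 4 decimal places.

-0.8857

ρ = 1 − 6Σd² / [n(n²−1)] = 1 − 6×66 / (6×35)
  = 1 − 396/210 = 1 − 1.88571 ≈ -0.8857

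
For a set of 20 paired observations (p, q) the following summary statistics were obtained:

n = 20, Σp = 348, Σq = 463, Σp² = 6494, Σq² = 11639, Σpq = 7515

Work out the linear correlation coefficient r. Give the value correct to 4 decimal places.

r = (nΣpq − ΣpΣq) / √[(nΣp² − (Σp)²)(nΣq² − (Σq)²)]
Numerator: 20×7515 − 348×463 = -10824
Denominator: √[(129880 − 121104)(232780 − 214369)] = √[8776 × 18411] = 12711.2130
r = -10824 / 12711.2130 ≈ -0.8515

-0.8515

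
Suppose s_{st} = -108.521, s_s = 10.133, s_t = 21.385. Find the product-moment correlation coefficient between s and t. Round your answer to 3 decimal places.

-0.501

r = Cov(s,t) / (s_s · s_t) = -108.521 / (10.133 × 21.385)
  = -108.521 / 216.6942 ≈ -0.501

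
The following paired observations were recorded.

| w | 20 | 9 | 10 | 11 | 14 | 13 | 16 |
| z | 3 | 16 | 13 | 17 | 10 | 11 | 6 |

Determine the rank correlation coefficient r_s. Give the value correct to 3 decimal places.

-0.893

Rank w: 7, 1, 2, 3, 5, 4, 6
Rank z: 1, 6, 5, 7, 3, 4, 2
d = rank(w) − rank(z): 6, -5, -3, -4, 2, 0, 4; Σd² = 106
ρ = 1 − 6Σd² / [n(n²−1)] = 1 − 6×106 / (7×48) = 1 − 636/336 ≈ -0.893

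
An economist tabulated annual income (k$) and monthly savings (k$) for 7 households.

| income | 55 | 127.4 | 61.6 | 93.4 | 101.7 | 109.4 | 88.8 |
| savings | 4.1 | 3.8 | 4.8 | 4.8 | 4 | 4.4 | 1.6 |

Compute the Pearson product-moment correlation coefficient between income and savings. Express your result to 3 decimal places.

n = 7, Σx = 637.3, Σy = 27.5, Σx² = 61970.57, Σy² = 115.25, Σxy = 2483.86
nΣxy − ΣxΣy = 17387.02 − 17525.75 = -138.73
nΣx² − (Σx)² = 433793.99 − 406151.29 = 27642.7; nΣy² − (Σy)² = 806.75 − 756.25 = 50.5
r = -138.73 / √(27642.7 × 50.5) = -138.73 / 1181.5060 ≈ -0.117

-0.117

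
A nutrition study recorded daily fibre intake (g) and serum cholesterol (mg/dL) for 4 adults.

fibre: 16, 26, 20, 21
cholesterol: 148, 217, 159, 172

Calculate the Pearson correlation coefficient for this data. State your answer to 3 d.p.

0.963

n = 4, Σx = 83, Σy = 696, Σx² = 1773, Σy² = 123858, Σxy = 14802
nΣxy − ΣxΣy = 59208 − 57768 = 1440
nΣx² − (Σx)² = 7092 − 6889 = 203; nΣy² − (Σy)² = 495432 − 484416 = 11016
r = 1440 / √(203 × 11016) = 1440 / 1495.4090 ≈ 0.963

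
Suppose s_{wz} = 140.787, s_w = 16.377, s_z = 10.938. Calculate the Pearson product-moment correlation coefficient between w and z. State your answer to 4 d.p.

r = Cov(w,z) / (s_w · s_z) = 140.787 / (16.377 × 10.938)
  = 140.787 / 179.1316 ≈ 0.7859

0.7859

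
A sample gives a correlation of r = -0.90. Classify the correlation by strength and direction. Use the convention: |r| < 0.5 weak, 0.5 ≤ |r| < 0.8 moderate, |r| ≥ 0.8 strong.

r = -0.90 < 0 so the relationship is negative.
|r| = 0.90, which falls in the strong range.

strong negative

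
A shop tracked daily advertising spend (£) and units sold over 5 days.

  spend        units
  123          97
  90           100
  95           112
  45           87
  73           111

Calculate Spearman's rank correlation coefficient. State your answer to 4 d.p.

0.3000

Rank spend: 5, 3, 4, 1, 2
Rank units: 2, 3, 5, 1, 4
d = rank(spend) − rank(units): 3, 0, -1, 0, -2; Σd² = 14
ρ = 1 − 6Σd² / [n(n²−1)] = 1 − 6×14 / (5×24) = 1 − 84/120 ≈ 0.3000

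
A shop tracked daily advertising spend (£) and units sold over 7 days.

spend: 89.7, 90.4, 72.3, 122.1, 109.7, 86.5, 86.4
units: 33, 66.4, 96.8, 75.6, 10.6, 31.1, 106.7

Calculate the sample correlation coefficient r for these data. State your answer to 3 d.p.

n = 7, Σx = 657.1, Σy = 420.2, Σx² = 63335.25, Σy² = 33048.02, Σxy = 38263.91
nΣxy − ΣxΣy = 267847.37 − 276113.42 = -8266.05
nΣx² − (Σx)² = 443346.75 − 431780.41 = 11566.34; nΣy² − (Σy)² = 231336.14 − 176568.04 = 54768.1
r = -8266.05 / √(11566.34 × 54768.1) = -8266.05 / 25168.7597 ≈ -0.328

-0.328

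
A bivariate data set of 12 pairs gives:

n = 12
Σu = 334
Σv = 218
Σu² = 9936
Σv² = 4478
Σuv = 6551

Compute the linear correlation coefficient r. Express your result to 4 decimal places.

0.8399

r = (nΣuv − ΣuΣv) / √[(nΣu² − (Σu)²)(nΣv² − (Σv)²)]
Numerator: 12×6551 − 334×218 = 5800
Denominator: √[(119232 − 111556)(53736 − 47524)] = √[7676 × 6212] = 6905.3104
r = 5800 / 6905.3104 ≈ 0.8399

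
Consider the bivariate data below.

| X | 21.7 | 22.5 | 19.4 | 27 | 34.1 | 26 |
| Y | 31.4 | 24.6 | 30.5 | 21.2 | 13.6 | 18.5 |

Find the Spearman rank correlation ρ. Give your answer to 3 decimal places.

Rank X: 2, 3, 1, 5, 6, 4
Rank Y: 6, 4, 5, 3, 1, 2
d = rank(X) − rank(Y): -4, -1, -4, 2, 5, 2; Σd² = 66
ρ = 1 − 6Σd² / [n(n²−1)] = 1 − 6×66 / (6×35) = 1 − 396/210 ≈ -0.886

-0.886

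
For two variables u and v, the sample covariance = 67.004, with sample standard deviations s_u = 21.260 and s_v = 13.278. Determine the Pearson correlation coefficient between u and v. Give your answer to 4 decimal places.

r = Cov(u,v) / (s_u · s_v) = 67.004 / (21.260 × 13.278)
  = 67.004 / 282.2903 ≈ 0.2374

0.2374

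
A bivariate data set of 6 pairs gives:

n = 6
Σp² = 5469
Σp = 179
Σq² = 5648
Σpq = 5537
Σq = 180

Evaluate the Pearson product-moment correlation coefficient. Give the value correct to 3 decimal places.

r = (nΣpq − ΣpΣq) / √[(nΣp² − (Σp)²)(nΣq² − (Σq)²)]
Numerator: 6×5537 − 179×180 = 1002
Denominator: √[(32814 − 32041)(33888 − 32400)] = √[773 × 1488] = 1072.4850
r = 1002 / 1072.4850 ≈ 0.934

0.934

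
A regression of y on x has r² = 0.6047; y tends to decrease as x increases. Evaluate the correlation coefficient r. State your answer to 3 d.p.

-0.778

|r| = √0.6047 = 0.778
The association is negative, so r = −0.778.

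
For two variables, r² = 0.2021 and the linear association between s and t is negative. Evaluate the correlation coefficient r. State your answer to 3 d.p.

-0.450

|r| = √0.2021 = 0.450
The association is negative, so r = −0.450.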